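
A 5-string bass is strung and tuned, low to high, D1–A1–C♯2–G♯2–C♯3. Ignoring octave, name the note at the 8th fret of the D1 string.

A♯

The open D1 string plus 8 semitones: D–D#–E–F–F#–G–G#–A–A#.
(Equivalently spelled B♭.)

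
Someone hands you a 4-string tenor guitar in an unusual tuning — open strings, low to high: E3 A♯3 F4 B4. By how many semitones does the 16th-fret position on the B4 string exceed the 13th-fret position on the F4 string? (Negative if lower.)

B4 at fret 16 → D♯6 (MIDI 87); F4 at fret 13 → F♯5 (MIDI 78).
87 − 78 = 9, so the two pitches are 9 semitones apart.

9 semitones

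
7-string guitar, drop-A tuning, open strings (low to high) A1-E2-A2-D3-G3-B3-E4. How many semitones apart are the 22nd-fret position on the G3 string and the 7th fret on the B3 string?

G3 at fret 22 → F5 (MIDI 77); B3 at fret 7 → F♯4 (MIDI 66).
77 − 66 = 11, so the two pitches are 11 semitones apart, with F5 the higher.

11 semitones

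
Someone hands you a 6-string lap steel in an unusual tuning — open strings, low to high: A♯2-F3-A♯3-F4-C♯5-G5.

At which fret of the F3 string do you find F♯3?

F♯3 is 1 semitone above the open F3 (F–F#), so it sits at fret 1.

1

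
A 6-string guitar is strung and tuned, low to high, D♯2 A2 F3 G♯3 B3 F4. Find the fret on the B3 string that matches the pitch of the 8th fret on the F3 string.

2

Fret 8 on F3 is MIDI 53 + 8 = 61 (C♯4). On the B3 string (open MIDI 59), that pitch is 61 − 59 = fret 2.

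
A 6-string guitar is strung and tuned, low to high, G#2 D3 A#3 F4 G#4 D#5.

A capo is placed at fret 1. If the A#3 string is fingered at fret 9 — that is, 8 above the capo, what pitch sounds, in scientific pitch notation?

G4

The capo raises the open A#3 by 1 semitone to B3; fretting 8 more gives A#3 + 1 + 8 = A#3 + 9 semitones = G4.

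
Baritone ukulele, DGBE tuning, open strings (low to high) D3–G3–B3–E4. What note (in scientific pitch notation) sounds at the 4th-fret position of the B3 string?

D#4

The open B3 string plus 4 semitones: B–C–C#–D–D#.
The walk passes from B into C once, so the octave number goes from 3 to 4.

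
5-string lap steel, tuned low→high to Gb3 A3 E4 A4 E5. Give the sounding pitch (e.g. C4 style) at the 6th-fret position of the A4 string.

The open A4 string plus 6 semitones: A–Bb–B–C–Db–D–Eb.
The walk passes from B into C once, so the octave number goes from 4 to 5.

Eb5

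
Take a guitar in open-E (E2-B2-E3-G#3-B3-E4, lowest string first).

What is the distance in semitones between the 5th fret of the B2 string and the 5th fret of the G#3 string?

9 semitones

B2 at fret 5 → E3 (MIDI 52); G#3 at fret 5 → C#4 (MIDI 61).
52 − 61 = -9, so the two pitches are 9 semitones apart, with C#4 the higher.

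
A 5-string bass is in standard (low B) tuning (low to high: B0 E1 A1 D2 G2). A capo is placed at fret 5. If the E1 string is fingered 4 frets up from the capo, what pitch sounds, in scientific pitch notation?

C#2

The capo raises the open E1 by 5 semitones to A1; fretting 4 more gives E1 + 5 + 4 = E1 + 9 semitones = C#2.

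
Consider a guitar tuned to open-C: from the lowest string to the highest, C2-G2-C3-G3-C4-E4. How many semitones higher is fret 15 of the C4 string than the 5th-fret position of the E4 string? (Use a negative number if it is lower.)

C4 at fret 15 → D♯5 (MIDI 75); E4 at fret 5 → A4 (MIDI 69).
75 − 69 = 6, so the two pitches are 6 semitones apart.

6 semitones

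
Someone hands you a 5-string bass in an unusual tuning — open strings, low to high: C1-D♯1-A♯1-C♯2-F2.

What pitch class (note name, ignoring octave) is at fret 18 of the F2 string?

Each fret is one semitone, so F2 + 18 = B.

B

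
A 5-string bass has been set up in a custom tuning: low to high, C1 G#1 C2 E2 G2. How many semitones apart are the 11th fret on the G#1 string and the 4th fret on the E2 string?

1 semitone

G#1 at fret 11 → G2 (MIDI 43); E2 at fret 4 → G#2 (MIDI 44).
43 − 44 = -1, so the two pitches are 1 semitone apart, with G#2 the higher.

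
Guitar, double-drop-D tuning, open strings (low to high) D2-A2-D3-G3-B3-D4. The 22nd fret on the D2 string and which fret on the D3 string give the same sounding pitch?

10

Fret 22 on D2 is MIDI 38 + 22 = 60 (C4). On the D3 string (open MIDI 50), that pitch is 60 − 50 = fret 10.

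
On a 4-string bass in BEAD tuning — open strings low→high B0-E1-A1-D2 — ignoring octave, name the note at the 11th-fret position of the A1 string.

A1 is MIDI 33. Adding 11 gives 44; 44 mod 12 = 8, i.e. G#.
(Equivalently spelled Ab.)

G#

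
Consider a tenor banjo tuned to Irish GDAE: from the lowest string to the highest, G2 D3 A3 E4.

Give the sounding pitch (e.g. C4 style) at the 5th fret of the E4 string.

The open E4 string plus 5 semitones: E–F–F#–G–G#–A.
No B→C boundary is crossed, so the octave stays at 4.

A4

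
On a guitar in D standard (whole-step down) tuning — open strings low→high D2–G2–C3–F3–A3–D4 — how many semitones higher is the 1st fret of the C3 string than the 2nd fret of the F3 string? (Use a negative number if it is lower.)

-6 semitones

C3 at fret 1 → C#3 (MIDI 49); F3 at fret 2 → G3 (MIDI 55).
49 − 55 = -6, so the two pitches are 6 semitones apart.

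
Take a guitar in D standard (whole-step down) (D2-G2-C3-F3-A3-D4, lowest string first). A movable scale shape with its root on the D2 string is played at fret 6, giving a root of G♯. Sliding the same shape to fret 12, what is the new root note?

Moving from fret 6 to fret 12 shifts the root by 6 semitones.
G♯ up 6 semitones is D.

D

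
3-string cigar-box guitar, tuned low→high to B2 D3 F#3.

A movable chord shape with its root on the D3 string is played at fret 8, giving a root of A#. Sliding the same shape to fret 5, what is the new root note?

G

Moving from fret 8 to fret 5 shifts the root by -3 semitones.
A# down 3 semitones is G.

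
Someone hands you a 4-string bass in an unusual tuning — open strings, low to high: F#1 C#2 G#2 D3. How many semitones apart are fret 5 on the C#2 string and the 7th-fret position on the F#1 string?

5 semitones

C#2 at fret 5 → F#2 (MIDI 42); F#1 at fret 7 → C#2 (MIDI 37).
42 − 37 = 5, so the two pitches are 5 semitones apart, with F#2 the higher.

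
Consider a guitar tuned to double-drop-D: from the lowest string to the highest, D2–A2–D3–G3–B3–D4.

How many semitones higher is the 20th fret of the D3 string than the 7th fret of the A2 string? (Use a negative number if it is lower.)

D3 at fret 20 → A#4 (MIDI 70); A2 at fret 7 → E3 (MIDI 52).
70 − 52 = 18, so the two pitches are 18 semitones apart.

18 semitones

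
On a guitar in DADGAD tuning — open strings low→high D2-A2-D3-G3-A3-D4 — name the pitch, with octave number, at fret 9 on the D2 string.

B2

Each fret is one semitone, so D2 + 9 = B2.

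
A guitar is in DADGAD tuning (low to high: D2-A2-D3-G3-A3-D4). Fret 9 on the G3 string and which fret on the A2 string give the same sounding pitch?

G3 at fret 9 is G3 + 9 semitones = E4.
The open A2 string is 10 semitones below the open G3, so the same pitch on the A2 string lies at fret 9 + 10 = 19.

19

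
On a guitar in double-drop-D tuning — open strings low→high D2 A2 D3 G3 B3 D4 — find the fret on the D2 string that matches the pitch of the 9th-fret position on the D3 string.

Fret 9 on D3 is MIDI 50 + 9 = 59 (B3). On the D2 string (open MIDI 38), that pitch is 59 − 38 = fret 21.

21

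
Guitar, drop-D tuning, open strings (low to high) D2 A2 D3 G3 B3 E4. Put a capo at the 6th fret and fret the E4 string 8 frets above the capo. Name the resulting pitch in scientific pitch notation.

The capo raises the open E4 by 6 semitones to A♯4; fretting 8 more gives E4 + 6 + 8 = E4 + 14 semitones = F♯5.
(Also written G♭.)

F♯5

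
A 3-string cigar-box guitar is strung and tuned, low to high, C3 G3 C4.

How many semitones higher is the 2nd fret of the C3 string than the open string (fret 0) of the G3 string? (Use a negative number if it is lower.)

-5 semitones

C3 at fret 2 → D3 (MIDI 50); G3 at fret 0 → G3 (MIDI 55).
50 − 55 = -5, so the two pitches are 5 semitones apart.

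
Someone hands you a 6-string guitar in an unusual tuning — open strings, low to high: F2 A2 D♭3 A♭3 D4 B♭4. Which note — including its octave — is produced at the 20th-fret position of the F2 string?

F2 is MIDI 41. Adding 20 gives 61, which is D♭4.
(Equivalently spelled C♯4.)

D♭4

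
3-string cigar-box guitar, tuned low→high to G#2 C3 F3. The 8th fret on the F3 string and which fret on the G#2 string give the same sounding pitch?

17

F3 at fret 8 is F3 + 8 semitones = C#4.
The open G#2 string is 9 semitones below the open F3, so the same pitch on the G#2 string lies at fret 8 + 9 = 17.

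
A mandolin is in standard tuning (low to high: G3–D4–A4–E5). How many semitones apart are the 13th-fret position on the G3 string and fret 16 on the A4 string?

17 semitones

G3 at fret 13 → G♯4 (MIDI 68); A4 at fret 16 → C♯6 (MIDI 85).
68 − 85 = -17, so the two pitches are 17 semitones apart, with C♯6 the higher.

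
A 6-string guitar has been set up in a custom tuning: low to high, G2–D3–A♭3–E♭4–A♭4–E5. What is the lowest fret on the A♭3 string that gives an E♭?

From A♭3, count semitones up the chromatic scale until reaching E♭: Ab–A–Bb–B–C–Db–D–Eb — 7 steps.

7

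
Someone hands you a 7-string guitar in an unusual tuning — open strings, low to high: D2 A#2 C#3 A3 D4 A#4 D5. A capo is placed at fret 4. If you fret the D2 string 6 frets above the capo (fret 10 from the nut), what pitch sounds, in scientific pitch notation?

The capo raises the open D2 by 4 semitones to F#2; fretting 6 more gives D2 + 4 + 6 = D2 + 10 semitones = C3.

C3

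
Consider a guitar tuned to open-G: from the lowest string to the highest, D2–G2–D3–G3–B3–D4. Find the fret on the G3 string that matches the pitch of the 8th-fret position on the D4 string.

D4 at fret 8 is D4 + 8 semitones = A#4.
The open G3 string is 7 semitones below the open D4, so the same pitch on the G3 string lies at fret 8 + 7 = 15.

15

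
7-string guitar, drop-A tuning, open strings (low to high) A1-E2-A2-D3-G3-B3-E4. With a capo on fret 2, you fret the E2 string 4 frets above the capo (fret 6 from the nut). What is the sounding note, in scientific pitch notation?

The capo raises the open E2 by 2 semitones to F♯2; fretting 4 more gives E2 + 2 + 4 = E2 + 6 semitones = A♯2.

A♯2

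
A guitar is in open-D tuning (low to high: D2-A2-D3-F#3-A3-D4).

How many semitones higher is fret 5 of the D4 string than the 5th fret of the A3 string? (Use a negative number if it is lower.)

5 semitones

D4 at fret 5 → G4 (MIDI 67); A3 at fret 5 → D4 (MIDI 62).
67 − 62 = 5, so the two pitches are 5 semitones apart.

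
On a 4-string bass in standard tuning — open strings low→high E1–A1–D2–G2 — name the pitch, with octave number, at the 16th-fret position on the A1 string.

The open A1 string plus 16 semitones: A–A#–B–C–…–B–C–C#.
The walk passes from B into C 2 times, so the octave number goes from 1 to 3.
(Equivalently spelled D♭3.)

C♯3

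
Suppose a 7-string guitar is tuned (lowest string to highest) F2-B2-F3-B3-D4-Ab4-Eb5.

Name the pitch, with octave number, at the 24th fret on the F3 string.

F5

The open F3 string plus 24 semitones: F–Gb–G–Ab–…–Eb–E–F.
The walk passes from B into C 2 times, so the octave number goes from 3 to 5.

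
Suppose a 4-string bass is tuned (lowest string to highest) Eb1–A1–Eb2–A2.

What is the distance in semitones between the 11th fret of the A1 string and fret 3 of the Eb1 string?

A1 at fret 11 → Ab2 (MIDI 44); Eb1 at fret 3 → Gb1 (MIDI 30).
44 − 30 = 14, so the two pitches are 14 semitones apart, with Ab2 the higher.

14 semitones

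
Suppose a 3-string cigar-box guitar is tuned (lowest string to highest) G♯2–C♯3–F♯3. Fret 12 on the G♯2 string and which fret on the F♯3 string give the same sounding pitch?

2

Fret 12 on G♯2 is MIDI 44 + 12 = 56 (G♯3). On the F♯3 string (open MIDI 54), that pitch is 56 − 54 = fret 2.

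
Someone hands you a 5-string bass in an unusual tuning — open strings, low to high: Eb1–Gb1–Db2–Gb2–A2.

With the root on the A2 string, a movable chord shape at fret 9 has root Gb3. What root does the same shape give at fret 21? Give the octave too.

Moving from fret 9 to fret 21 shifts the root by 12 semitones.
Gb3 up 12 semitones is Gb4.

Gb4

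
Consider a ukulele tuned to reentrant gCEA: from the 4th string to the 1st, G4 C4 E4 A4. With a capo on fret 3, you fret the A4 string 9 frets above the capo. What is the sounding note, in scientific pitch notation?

The capo raises the open A4 by 3 semitones to C5; fretting 9 more gives A4 + 3 + 9 = A4 + 12 semitones = A5.

A5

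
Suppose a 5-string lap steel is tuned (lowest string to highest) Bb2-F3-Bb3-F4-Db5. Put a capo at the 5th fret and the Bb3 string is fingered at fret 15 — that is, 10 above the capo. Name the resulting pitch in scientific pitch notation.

The capo raises the open Bb3 by 5 semitones to Eb4; fretting 10 more gives Bb3 + 5 + 10 = Bb3 + 15 semitones = Db5.

Db5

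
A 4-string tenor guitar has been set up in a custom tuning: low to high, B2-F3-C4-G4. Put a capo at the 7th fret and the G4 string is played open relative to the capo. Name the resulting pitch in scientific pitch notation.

The capo raises the open G4 by 7 semitones to D5; fretting 0 more gives G4 + 7 + 0 = G4 + 7 semitones = D5.

D5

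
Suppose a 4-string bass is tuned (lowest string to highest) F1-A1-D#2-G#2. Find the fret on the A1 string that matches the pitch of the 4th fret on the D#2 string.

10

D#2 at fret 4 is D#2 + 4 semitones = G2.
The open A1 string is 6 semitones below the open D#2, so the same pitch on the A1 string lies at fret 4 + 6 = 10.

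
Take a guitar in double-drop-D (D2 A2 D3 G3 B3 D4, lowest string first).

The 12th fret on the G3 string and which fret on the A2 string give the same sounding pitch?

Fret 12 on G3 is MIDI 55 + 12 = 67 (G4). On the A2 string (open MIDI 45), that pitch is 67 − 45 = fret 22.

22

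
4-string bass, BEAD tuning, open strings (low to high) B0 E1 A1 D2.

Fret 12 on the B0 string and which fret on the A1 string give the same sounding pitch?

Fret 12 on B0 is MIDI 23 + 12 = 35 (B1). On the A1 string (open MIDI 33), that pitch is 35 − 33 = fret 2.

2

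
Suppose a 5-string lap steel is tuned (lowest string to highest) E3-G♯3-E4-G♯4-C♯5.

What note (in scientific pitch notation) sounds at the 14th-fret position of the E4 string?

F♯5

The open E4 string plus 14 semitones: E–F–F#–G–…–E–F–F#.
The walk passes from B into C once, so the octave number goes from 4 to 5.
(Equivalently spelled G♭5.)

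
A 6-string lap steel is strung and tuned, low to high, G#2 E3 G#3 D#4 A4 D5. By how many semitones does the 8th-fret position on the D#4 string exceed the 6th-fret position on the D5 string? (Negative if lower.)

D#4 at fret 8 → B4 (MIDI 71); D5 at fret 6 → G#5 (MIDI 80).
71 − 80 = -9, so the two pitches are 9 semitones apart.

-9 semitones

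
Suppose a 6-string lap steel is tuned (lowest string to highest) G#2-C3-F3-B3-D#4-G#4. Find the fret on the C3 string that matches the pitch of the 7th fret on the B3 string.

Fret 7 on B3 is MIDI 59 + 7 = 66 (F#4). On the C3 string (open MIDI 48), that pitch is 66 − 48 = fret 18.

18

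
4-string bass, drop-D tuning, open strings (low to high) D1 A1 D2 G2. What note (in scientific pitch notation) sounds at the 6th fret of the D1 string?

G#1

D1 is MIDI 26. Adding 6 gives 32, which is G#1.
(Equivalently spelled Ab1.)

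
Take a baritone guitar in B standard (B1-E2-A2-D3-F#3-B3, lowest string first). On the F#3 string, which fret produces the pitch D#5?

D#5 is 21 semitones above the open F#3 (F#–G–G#–A–…–C#–D–D#), so it sits at fret 21.

21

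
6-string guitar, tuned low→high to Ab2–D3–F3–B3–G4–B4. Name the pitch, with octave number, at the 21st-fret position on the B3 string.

Ab5

B3 is MIDI 59. Adding 21 gives 80, which is Ab5.
(Equivalently spelled G#5.)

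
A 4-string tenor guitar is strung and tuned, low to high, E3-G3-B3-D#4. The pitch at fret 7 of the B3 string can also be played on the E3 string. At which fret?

B3 at fret 7 is B3 + 7 semitones = F#4.
The open E3 string is 7 semitones below the open B3, so the same pitch on the E3 string lies at fret 7 + 7 = 14.

14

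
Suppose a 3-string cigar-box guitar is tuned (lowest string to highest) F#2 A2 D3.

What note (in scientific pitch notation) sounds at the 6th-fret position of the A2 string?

Each fret is one semitone, so A2 + 6 = D#3.

D#3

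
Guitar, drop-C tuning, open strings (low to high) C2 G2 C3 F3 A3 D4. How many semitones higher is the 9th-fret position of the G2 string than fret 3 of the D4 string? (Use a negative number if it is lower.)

G2 at fret 9 → E3 (MIDI 52); D4 at fret 3 → F4 (MIDI 65).
52 − 65 = -13, so the two pitches are 13 semitones apart.

-13 semitones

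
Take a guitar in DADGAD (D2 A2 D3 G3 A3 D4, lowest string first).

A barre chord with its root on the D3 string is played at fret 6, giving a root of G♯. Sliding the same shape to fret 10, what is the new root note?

Moving from fret 6 to fret 10 shifts the root by 4 semitones.
G♯ up 4 semitones is C.

C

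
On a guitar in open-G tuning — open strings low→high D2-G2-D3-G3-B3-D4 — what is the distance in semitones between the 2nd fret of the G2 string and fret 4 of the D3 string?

G2 at fret 2 → A2 (MIDI 45); D3 at fret 4 → F♯3 (MIDI 54).
45 − 54 = -9, so the two pitches are 9 semitones apart, with F♯3 the higher.

9 semitones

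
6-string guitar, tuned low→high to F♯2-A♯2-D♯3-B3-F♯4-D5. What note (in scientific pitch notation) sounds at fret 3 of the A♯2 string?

C♯3

A♯2 is MIDI 46. Adding 3 gives 49, which is C♯3.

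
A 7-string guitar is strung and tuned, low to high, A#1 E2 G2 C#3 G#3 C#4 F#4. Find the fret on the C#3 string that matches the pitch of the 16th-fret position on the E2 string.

Fret 16 on E2 is MIDI 40 + 16 = 56 (G#3). On the C#3 string (open MIDI 49), that pitch is 56 − 49 = fret 7.

7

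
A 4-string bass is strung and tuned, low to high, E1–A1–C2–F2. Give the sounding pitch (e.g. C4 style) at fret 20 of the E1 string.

Each fret is one semitone, so E1 + 20 = C3.

C3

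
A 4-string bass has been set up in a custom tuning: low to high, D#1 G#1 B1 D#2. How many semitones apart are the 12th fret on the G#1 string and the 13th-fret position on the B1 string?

4 semitones

G#1 at fret 12 → G#2 (MIDI 44); B1 at fret 13 → C3 (MIDI 48).
44 − 48 = -4, so the two pitches are 4 semitones apart, with C3 the higher.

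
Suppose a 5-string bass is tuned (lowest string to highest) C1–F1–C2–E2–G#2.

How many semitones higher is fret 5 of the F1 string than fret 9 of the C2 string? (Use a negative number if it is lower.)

-11 semitones

F1 at fret 5 → A#1 (MIDI 34); C2 at fret 9 → A2 (MIDI 45).
34 − 45 = -11, so the two pitches are 11 semitones apart.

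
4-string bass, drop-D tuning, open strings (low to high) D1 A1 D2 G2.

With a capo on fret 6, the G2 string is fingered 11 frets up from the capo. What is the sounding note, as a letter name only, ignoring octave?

The capo raises the open G2 by 6 semitones to C#3; fretting 11 more gives G2 + 6 + 11 = G2 + 17 semitones, landing on C.

C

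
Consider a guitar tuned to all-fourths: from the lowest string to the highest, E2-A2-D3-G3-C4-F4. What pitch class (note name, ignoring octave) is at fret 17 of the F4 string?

F4 is MIDI 65. Adding 17 gives 82; 82 mod 12 = 10, i.e. A#.

A#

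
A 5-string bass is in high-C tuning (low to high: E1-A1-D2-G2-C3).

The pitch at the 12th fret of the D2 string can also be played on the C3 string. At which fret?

Fret 12 on D2 is MIDI 38 + 12 = 50 (D3). On the C3 string (open MIDI 48), that pitch is 50 − 48 = fret 2.

2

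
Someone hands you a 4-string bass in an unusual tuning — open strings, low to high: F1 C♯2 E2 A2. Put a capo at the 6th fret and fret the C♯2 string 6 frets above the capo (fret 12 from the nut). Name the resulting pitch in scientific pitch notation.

The capo raises the open C♯2 by 6 semitones to G2; fretting 6 more gives C♯2 + 6 + 6 = C♯2 + 12 semitones = C♯3.
(Also written D♭.)

C♯3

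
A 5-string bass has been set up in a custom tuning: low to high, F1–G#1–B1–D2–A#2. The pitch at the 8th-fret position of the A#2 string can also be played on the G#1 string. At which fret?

22

A#2 at fret 8 is A#2 + 8 semitones = F#3.
The open G#1 string is 14 semitones below the open A#2, so the same pitch on the G#1 string lies at fret 8 + 14 = 22.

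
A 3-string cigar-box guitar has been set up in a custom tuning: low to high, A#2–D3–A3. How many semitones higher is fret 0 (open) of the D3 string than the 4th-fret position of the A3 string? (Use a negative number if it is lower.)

-11 semitones

D3 at fret 0 → D3 (MIDI 50); A3 at fret 4 → C#4 (MIDI 61).
50 − 61 = -11, so the two pitches are 11 semitones apart.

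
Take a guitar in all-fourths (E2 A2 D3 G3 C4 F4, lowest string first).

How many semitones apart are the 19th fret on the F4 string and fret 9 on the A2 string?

30 semitones

F4 at fret 19 → C6 (MIDI 84); A2 at fret 9 → F♯3 (MIDI 54).
84 − 54 = 30, so the two pitches are 30 semitones apart, with C6 the higher.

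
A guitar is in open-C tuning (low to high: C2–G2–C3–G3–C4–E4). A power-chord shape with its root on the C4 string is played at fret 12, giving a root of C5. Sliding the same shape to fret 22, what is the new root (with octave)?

A♯5

Moving from fret 12 to fret 22 shifts the root by 10 semitones.
C5 up 10 semitones is A♯5.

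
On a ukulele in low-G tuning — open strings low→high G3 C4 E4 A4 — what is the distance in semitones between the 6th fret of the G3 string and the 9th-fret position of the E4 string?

12 semitones

G3 at fret 6 → C#4 (MIDI 61); E4 at fret 9 → C#5 (MIDI 73).
61 − 73 = -12, so the two pitches are 12 semitones apart, with C#5 the higher.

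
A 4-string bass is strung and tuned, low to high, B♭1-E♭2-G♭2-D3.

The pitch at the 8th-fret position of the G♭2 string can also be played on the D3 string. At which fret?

G♭2 at fret 8 is G♭2 + 8 semitones = D3.
The open D3 string is 8 semitones above the open G♭2, so the same pitch on the D3 string lies at fret 8 − 8 = 0.

0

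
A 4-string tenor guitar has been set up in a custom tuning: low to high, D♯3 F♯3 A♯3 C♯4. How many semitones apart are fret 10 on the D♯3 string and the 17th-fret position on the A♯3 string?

D♯3 at fret 10 → C♯4 (MIDI 61); A♯3 at fret 17 → D♯5 (MIDI 75).
61 − 75 = -14, so the two pitches are 14 semitones apart, with D♯5 the higher.

14 semitones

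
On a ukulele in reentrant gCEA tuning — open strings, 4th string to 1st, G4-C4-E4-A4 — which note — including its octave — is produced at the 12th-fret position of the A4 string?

The open A4 string plus 12 semitones: A–A#–B–C–…–G–G#–A.
The walk passes from B into C once, so the octave number goes from 4 to 5.

A5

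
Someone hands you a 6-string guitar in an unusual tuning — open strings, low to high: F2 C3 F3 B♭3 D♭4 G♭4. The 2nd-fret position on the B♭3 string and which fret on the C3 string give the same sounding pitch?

12

B♭3 at fret 2 is B♭3 + 2 semitones = C4.
The open C3 string is 10 semitones below the open B♭3, so the same pitch on the C3 string lies at fret 2 + 10 = 12.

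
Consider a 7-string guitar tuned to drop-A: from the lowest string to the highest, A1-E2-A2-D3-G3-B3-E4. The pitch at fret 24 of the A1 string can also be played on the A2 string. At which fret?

12

A1 at fret 24 is A1 + 24 semitones = A3.
The open A2 string is 12 semitones above the open A1, so the same pitch on the A2 string lies at fret 24 − 12 = 12.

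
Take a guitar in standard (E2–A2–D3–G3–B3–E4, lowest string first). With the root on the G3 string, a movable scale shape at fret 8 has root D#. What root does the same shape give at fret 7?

D

Moving from fret 8 to fret 7 shifts the root by -1 semitone.
D# down 1 semitone is D.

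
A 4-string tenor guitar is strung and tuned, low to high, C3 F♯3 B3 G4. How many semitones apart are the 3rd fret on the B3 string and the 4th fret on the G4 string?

B3 at fret 3 → D4 (MIDI 62); G4 at fret 4 → B4 (MIDI 71).
62 − 71 = -9, so the two pitches are 9 semitones apart, with B4 the higher.

9 semitones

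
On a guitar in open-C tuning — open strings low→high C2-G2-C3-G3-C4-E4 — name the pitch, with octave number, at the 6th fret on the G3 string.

C♯4

The open G3 string plus 6 semitones: G–G#–A–A#–B–C–C#.
The walk passes from B into C once, so the octave number goes from 3 to 4.
(Equivalently spelled D♭4.)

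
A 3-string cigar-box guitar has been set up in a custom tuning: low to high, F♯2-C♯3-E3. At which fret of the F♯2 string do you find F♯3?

F♯3 is 12 semitones above the open F♯2 (F#–G–G#–A–…–E–F–F#), so it sits at fret 12.

12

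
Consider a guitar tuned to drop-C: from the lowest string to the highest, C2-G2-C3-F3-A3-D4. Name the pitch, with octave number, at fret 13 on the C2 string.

C#3

C2 is MIDI 36. Adding 13 gives 49, which is C#3.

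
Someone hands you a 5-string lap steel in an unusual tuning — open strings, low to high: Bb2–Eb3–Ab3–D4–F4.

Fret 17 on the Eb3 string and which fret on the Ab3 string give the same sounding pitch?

Eb3 at fret 17 is Eb3 + 17 semitones = Ab4.
The open Ab3 string is 5 semitones above the open Eb3, so the same pitch on the Ab3 string lies at fret 17 − 5 = 12.

12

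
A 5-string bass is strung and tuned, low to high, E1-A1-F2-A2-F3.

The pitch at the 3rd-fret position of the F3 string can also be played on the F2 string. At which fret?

Fret 3 on F3 is MIDI 53 + 3 = 56 (A♭3). On the F2 string (open MIDI 41), that pitch is 56 − 41 = fret 15.

15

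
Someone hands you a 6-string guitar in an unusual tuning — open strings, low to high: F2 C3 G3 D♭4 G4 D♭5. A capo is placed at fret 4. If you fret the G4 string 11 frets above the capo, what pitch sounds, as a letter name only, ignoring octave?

The capo raises the open G4 by 4 semitones to B4; fretting 11 more gives G4 + 4 + 11 = G4 + 15 semitones, landing on B♭.
(Also written A♯.)

B♭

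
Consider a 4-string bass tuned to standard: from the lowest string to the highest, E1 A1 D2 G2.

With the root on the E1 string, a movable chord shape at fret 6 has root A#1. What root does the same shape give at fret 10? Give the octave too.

Moving from fret 6 to fret 10 shifts the root by 4 semitones.
A#1 up 4 semitones is D2.

D2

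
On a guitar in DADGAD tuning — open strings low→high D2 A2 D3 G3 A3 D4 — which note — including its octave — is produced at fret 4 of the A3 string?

The open A3 string plus 4 semitones: A–A#–B–C–C#.
The walk passes from B into C once, so the octave number goes from 3 to 4.
(Equivalently spelled D♭4.)

C♯4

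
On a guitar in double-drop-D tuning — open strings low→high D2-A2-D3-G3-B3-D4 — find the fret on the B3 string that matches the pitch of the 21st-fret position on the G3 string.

17

G3 at fret 21 is G3 + 21 semitones = E5.
The open B3 string is 4 semitones above the open G3, so the same pitch on the B3 string lies at fret 21 − 4 = 17.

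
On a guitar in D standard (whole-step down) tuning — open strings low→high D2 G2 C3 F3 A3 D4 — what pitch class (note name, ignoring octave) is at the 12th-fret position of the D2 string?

D2 is MIDI 38. Adding 12 gives 50; 50 mod 12 = 2, i.e. D.

D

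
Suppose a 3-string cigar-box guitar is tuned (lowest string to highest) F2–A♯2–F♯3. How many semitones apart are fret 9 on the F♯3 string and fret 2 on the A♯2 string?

15 semitones

F♯3 at fret 9 → D♯4 (MIDI 63); A♯2 at fret 2 → C3 (MIDI 48).
63 − 48 = 15, so the two pitches are 15 semitones apart, with D♯4 the higher.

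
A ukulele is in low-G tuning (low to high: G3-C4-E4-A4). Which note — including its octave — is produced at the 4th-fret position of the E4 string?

G#4

E4 is MIDI 64. Adding 4 gives 68, which is G#4.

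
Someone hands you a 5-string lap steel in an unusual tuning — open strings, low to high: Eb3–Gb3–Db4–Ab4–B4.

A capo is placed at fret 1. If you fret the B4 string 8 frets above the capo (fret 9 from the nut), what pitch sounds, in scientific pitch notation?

Ab5

The capo raises the open B4 by 1 semitone to C5; fretting 8 more gives B4 + 1 + 8 = B4 + 9 semitones = Ab5.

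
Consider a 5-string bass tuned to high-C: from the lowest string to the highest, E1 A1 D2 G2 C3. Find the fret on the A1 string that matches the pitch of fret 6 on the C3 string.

C3 at fret 6 is C3 + 6 semitones = F#3.
The open A1 string is 15 semitones below the open C3, so the same pitch on the A1 string lies at fret 6 + 15 = 21.

21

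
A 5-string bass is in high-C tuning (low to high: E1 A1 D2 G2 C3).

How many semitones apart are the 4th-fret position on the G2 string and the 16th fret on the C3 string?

G2 at fret 4 → B2 (MIDI 47); C3 at fret 16 → E4 (MIDI 64).
47 − 64 = -17, so the two pitches are 17 semitones apart, with E4 the higher.

17 semitones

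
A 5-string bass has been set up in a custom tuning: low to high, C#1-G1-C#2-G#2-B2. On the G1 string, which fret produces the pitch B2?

B2 is 16 semitones above the open G1 (G–G#–A–A#–…–A–A#–B), so it sits at fret 16.

16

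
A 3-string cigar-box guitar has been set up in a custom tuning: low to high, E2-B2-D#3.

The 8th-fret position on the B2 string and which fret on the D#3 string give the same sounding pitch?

Fret 8 on B2 is MIDI 47 + 8 = 55 (G3). On the D#3 string (open MIDI 51), that pitch is 55 − 51 = fret 4.

4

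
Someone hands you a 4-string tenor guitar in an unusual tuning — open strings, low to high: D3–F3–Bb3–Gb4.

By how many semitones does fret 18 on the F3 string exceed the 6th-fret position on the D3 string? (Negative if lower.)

F3 at fret 18 → B4 (MIDI 71); D3 at fret 6 → Ab3 (MIDI 56).
71 − 56 = 15, so the two pitches are 15 semitones apart.

15 semitones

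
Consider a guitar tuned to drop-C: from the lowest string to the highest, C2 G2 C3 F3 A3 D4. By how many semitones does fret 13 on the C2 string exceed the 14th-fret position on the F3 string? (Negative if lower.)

-18 semitones

C2 at fret 13 → C#3 (MIDI 49); F3 at fret 14 → G4 (MIDI 67).
49 − 67 = -18, so the two pitches are 18 semitones apart.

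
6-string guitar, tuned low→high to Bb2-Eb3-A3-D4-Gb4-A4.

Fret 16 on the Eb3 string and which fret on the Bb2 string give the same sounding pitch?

Fret 16 on Eb3 is MIDI 51 + 16 = 67 (G4). On the Bb2 string (open MIDI 46), that pitch is 67 − 46 = fret 21.

21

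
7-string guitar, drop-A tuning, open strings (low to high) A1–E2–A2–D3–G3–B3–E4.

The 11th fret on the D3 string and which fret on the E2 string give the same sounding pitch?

Fret 11 on D3 is MIDI 50 + 11 = 61 (C#4). On the E2 string (open MIDI 40), that pitch is 61 − 40 = fret 21.

21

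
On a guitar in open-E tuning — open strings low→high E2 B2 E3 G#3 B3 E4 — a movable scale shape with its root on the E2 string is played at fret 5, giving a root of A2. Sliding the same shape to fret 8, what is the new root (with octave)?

C3

Moving from fret 5 to fret 8 shifts the root by 3 semitones.
A2 up 3 semitones is C3.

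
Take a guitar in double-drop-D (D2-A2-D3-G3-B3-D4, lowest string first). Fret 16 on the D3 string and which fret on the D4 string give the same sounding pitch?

4

D3 at fret 16 is D3 + 16 semitones = F#4.
The open D4 string is 12 semitones above the open D3, so the same pitch on the D4 string lies at fret 16 − 12 = 4.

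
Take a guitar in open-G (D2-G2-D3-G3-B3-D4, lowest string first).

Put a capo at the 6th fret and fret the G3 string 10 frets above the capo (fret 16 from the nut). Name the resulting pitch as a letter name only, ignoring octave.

B

The capo raises the open G3 by 6 semitones to C♯4; fretting 10 more gives G3 + 6 + 10 = G3 + 16 semitones, landing on B.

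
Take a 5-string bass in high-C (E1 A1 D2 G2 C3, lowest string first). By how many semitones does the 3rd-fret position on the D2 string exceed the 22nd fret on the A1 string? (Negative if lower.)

D2 at fret 3 → F2 (MIDI 41); A1 at fret 22 → G3 (MIDI 55).
41 − 55 = -14, so the two pitches are 14 semitones apart.

-14 semitones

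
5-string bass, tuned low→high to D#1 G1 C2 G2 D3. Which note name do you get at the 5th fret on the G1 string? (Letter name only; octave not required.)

C

Each fret is one semitone, so G1 + 5 = C.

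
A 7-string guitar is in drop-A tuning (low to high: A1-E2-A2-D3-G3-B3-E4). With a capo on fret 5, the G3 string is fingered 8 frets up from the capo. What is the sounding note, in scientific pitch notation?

G#4

The capo raises the open G3 by 5 semitones to C4; fretting 8 more gives G3 + 5 + 8 = G3 + 13 semitones = G#4.
(Also written Ab.)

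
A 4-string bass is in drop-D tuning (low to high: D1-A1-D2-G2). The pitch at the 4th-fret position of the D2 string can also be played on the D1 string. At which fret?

16

D2 at fret 4 is D2 + 4 semitones = F♯2.
The open D1 string is 12 semitones below the open D2, so the same pitch on the D1 string lies at fret 4 + 12 = 16.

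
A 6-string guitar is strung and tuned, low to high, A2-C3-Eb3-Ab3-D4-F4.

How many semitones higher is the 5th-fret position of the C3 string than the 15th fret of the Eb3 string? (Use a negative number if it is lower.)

-13 semitones

C3 at fret 5 → F3 (MIDI 53); Eb3 at fret 15 → Gb4 (MIDI 66).
53 − 66 = -13, so the two pitches are 13 semitones apart.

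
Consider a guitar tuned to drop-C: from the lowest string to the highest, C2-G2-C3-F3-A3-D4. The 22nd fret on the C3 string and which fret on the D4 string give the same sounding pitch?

Fret 22 on C3 is MIDI 48 + 22 = 70 (A#4). On the D4 string (open MIDI 62), that pitch is 70 − 62 = fret 8.

8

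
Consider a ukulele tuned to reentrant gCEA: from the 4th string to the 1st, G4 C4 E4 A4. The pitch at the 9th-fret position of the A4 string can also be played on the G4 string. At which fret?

11

Fret 9 on A4 is MIDI 69 + 9 = 78 (F#5). On the G4 string (open MIDI 67), that pitch is 78 − 67 = fret 11.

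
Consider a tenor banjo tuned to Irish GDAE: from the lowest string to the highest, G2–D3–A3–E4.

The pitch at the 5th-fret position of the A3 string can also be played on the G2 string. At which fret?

Fret 5 on A3 is MIDI 57 + 5 = 62 (D4). On the G2 string (open MIDI 43), that pitch is 62 − 43 = fret 19.

19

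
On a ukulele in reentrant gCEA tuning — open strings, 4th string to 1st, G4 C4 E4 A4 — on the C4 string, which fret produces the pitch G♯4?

8

G♯4 is 8 semitones above the open C4 (C–C#–D–D#–E–F–F#–G–G#), so it sits at fret 8.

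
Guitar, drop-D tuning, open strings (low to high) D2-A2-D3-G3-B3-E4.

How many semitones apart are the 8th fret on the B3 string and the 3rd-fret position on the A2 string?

19 semitones

B3 at fret 8 → G4 (MIDI 67); A2 at fret 3 → C3 (MIDI 48).
67 − 48 = 19, so the two pitches are 19 semitones apart, with G4 the higher.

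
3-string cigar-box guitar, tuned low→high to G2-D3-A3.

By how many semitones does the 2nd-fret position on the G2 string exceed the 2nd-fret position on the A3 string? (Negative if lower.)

-14 semitones

G2 at fret 2 → A2 (MIDI 45); A3 at fret 2 → B3 (MIDI 59).
45 − 59 = -14, so the two pitches are 14 semitones apart.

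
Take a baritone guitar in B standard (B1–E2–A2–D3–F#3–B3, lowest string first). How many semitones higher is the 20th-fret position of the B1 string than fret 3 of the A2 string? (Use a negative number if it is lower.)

7 semitones

B1 at fret 20 → G3 (MIDI 55); A2 at fret 3 → C3 (MIDI 48).
55 − 48 = 7, so the two pitches are 7 semitones apart.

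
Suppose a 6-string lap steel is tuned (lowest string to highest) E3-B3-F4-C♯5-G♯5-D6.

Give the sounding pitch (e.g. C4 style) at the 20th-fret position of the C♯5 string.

A6

C♯5 is MIDI 73. Adding 20 gives 93, which is A6.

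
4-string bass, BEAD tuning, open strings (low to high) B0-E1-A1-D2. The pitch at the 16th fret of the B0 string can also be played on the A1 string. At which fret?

6

B0 at fret 16 is B0 + 16 semitones = D#2.
The open A1 string is 10 semitones above the open B0, so the same pitch on the A1 string lies at fret 16 − 10 = 6.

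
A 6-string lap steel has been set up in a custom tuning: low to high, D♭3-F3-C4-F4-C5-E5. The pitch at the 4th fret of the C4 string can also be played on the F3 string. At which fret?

11

Fret 4 on C4 is MIDI 60 + 4 = 64 (E4). On the F3 string (open MIDI 53), that pitch is 64 − 53 = fret 11.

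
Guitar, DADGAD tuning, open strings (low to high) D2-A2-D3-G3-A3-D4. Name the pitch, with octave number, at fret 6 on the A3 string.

The open A3 string plus 6 semitones: A–A#–B–C–C#–D–D#.
The walk passes from B into C once, so the octave number goes from 3 to 4.

D#4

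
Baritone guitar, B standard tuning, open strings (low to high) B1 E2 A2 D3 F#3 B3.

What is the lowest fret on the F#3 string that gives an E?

From F#3, count semitones up the chromatic scale until reaching E: F#–G–G#–A–…–D–D#–E — 10 steps.

10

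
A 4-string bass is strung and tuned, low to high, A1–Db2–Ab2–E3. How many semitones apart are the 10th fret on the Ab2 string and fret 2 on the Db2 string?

Ab2 at fret 10 → Gb3 (MIDI 54); Db2 at fret 2 → Eb2 (MIDI 39).
54 − 39 = 15, so the two pitches are 15 semitones apart, with Gb3 the higher.

15 semitones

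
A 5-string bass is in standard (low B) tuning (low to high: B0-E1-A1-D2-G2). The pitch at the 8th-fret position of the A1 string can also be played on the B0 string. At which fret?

18

A1 at fret 8 is A1 + 8 semitones = F2.
The open B0 string is 10 semitones below the open A1, so the same pitch on the B0 string lies at fret 8 + 10 = 18.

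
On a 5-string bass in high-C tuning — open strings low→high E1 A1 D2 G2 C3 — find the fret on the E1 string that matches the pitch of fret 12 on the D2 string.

22

D2 at fret 12 is D2 + 12 semitones = D3.
The open E1 string is 10 semitones below the open D2, so the same pitch on the E1 string lies at fret 12 + 10 = 22.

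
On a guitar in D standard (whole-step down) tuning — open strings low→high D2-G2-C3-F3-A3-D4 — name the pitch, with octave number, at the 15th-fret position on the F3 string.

The open F3 string plus 15 semitones: F–F#–G–G#–…–F#–G–G#.
The walk passes from B into C once, so the octave number goes from 3 to 4.

G♯4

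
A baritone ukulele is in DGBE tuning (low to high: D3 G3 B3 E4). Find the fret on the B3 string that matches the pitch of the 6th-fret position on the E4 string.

11

E4 at fret 6 is E4 + 6 semitones = A♯4.
The open B3 string is 5 semitones below the open E4, so the same pitch on the B3 string lies at fret 6 + 5 = 11.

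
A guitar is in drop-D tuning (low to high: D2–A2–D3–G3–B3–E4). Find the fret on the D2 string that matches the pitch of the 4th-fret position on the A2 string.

Fret 4 on A2 is MIDI 45 + 4 = 49 (C♯3). On the D2 string (open MIDI 38), that pitch is 49 − 38 = fret 11.

11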